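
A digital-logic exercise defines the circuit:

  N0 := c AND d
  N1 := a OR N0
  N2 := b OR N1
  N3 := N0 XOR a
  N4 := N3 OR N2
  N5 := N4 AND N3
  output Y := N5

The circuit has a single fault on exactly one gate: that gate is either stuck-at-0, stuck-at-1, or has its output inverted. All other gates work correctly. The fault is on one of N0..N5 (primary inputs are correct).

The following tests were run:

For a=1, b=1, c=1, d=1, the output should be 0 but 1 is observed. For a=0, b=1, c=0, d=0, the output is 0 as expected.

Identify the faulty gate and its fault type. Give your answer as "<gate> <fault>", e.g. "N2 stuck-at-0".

N0 stuck-at-0

Fault-free values for test 1 (a=1, b=1, c=1, d=1): N0=1, N1=1, N2=1, N3=0, N4=1, N5=0, giving Y=0. Observed 1.
Test 1: faults giving observed 1 are {N0 stuck-at-0, N0 inverted output, N3 stuck-at-1, N3 inverted output, N5 stuck-at-1, N5 inverted output}.
Test 2 (a=0, b=1, c=0, d=0): fault-free N0=0, N1=0, N2=1, N3=0, N4=1, N5=0 → 0; observed 0. Eliminates N0 inverted output, N3 stuck-at-1, N3 inverted output, N5 stuck-at-1, N5 inverted output.
Only N0 stuck-at-0 is consistent with every test.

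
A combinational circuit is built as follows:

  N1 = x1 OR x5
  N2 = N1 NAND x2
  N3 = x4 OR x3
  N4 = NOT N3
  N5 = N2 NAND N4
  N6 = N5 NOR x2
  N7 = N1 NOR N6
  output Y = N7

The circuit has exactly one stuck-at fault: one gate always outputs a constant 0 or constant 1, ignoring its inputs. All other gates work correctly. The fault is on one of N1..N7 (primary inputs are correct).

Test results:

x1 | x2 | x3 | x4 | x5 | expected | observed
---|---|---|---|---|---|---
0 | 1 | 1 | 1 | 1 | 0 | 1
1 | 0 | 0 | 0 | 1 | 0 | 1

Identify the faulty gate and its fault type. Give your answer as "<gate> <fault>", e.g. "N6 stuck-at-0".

N7 stuck-at-1

Fault-free values for test 1 (x1=0, x2=1, x3=1, x4=1, x5=1): N1=1, N2=0, N3=1, N4=0, N5=1, N6=0, N7=0, giving Y=0. Observed 1.
Test 1: faults giving observed 1 are {N1 stuck-at-0, N7 stuck-at-1}.
Test 2 (x1=1, x2=0, x3=0, x4=0, x5=1): fault-free N1=1, N2=1, N3=0, N4=1, N5=0, N6=1, N7=0 → 0; observed 1. Eliminates N1 stuck-at-0.
Only N7 stuck-at-1 is consistent with every test.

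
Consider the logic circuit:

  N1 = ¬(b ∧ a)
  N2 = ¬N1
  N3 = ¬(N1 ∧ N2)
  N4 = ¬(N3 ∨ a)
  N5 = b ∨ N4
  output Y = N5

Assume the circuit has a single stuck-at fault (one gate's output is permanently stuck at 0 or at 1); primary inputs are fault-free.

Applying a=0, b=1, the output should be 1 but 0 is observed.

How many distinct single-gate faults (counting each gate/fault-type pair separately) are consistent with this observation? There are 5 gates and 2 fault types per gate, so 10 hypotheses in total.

Fault-free: N1=1, N2=0, N3=1, N4=0, N5=1 → 1. Observed 0.
  N1 stuck-at-0: output 1 ✗
  N1 stuck-at-1: output 1 ✗
  N2 stuck-at-0: output 1 ✗
  N2 stuck-at-1: output 1 ✗
  N3 stuck-at-0: output 1 ✗
  N3 stuck-at-1: output 1 ✗
  N4 stuck-at-0: output 1 ✗
  N4 stuck-at-1: output 1 ✗
  N5 stuck-at-0: output 0 ✓
  N5 stuck-at-1: output 1 ✗
Consistent faults: {N5 stuck-at-0} — 1 in all.

1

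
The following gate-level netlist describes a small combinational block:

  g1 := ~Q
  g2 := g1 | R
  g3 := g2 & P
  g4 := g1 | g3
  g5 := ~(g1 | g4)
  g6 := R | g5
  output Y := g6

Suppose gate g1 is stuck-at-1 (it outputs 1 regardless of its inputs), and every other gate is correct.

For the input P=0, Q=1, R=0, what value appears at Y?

0

Propagate with g1 forced: g1=1 [stuck-at-1], g2=1, g3=0, g4=1, g5=0, g6=0.
So Y = 0. (Without the fault it would be 1.)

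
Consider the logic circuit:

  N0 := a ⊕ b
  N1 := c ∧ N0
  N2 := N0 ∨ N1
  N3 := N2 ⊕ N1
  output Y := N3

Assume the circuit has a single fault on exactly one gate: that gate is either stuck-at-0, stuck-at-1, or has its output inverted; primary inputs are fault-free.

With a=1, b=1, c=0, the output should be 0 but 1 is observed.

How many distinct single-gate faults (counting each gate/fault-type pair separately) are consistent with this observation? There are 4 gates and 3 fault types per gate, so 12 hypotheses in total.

Fault-free: N0=0, N1=0, N2=0, N3=0 → 0. Observed 1.
  N0 stuck-at-0: output 0 ✗
  N0 stuck-at-1: output 1 ✓
  N0 inverted output: output 1 ✓
  N1 stuck-at-0: output 0 ✗
  N1 stuck-at-1: output 0 ✗
  N1 inverted output: output 0 ✗
  N2 stuck-at-0: output 0 ✗
  N2 stuck-at-1: output 1 ✓
  N2 inverted output: output 1 ✓
  N3 stuck-at-0: output 0 ✗
  N3 stuck-at-1: output 1 ✓
  N3 inverted output: output 1 ✓
Consistent faults: {N0 stuck-at-1, N0 inverted output, N2 stuck-at-1, N2 inverted output, N3 stuck-at-1, N3 inverted output} — 6 in all.

6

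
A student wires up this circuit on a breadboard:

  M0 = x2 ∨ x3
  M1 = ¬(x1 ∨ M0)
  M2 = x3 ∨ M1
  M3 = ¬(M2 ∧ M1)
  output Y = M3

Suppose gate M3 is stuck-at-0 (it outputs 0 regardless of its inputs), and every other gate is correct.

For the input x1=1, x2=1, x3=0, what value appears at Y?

0

Propagate with M3 forced: M0=1, M1=0, M2=0, M3=0 [stuck-at-0].
So Y = 0. (Without the fault it would be 1.)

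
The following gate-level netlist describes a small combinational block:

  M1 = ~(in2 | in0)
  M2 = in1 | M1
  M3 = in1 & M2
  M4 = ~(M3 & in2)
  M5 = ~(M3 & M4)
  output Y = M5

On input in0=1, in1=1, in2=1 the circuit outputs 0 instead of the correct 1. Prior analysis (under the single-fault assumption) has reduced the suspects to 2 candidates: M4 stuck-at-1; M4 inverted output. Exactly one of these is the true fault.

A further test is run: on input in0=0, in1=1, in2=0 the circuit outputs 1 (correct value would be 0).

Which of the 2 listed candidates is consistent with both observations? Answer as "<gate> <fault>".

M4 inverted output

Evaluate each candidate on input in0=0, in1=1, in2=0:
  M4 stuck-at-1: M1=1, M2=1, M3=1, M4=1 [stuck-at-1], M5=0 → 0 — eliminated
  M4 inverted output: M1=1, M2=1, M3=1, M4=0 [inverted output], M5=1 → 1 — matches
Only M4 inverted output reproduces the observed 1.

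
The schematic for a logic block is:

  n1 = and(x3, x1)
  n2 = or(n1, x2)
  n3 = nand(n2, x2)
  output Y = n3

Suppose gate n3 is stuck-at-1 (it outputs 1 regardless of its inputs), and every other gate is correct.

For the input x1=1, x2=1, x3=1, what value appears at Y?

1

Propagate with n3 forced: n1=1, n2=1, n3=1 [stuck-at-1].
So Y = 1. (Without the fault it would be 0.)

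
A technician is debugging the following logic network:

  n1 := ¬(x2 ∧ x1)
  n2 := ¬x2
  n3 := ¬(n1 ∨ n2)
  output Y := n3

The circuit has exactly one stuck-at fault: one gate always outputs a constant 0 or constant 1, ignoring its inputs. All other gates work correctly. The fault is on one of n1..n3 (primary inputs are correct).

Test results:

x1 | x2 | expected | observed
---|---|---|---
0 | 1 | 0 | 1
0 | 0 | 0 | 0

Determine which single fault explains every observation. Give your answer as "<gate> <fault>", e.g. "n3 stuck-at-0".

Fault-free values for test 1 (x1=0, x2=1): n1=1, n2=0, n3=0, giving Y=0. Observed 1.
Test 1: faults giving observed 1 are {n1 stuck-at-0, n3 stuck-at-1}.
Test 2 (x1=0, x2=0): fault-free n1=1, n2=1, n3=0 → 0; observed 0. Eliminates n3 stuck-at-1.
Only n1 stuck-at-0 is consistent with every test.

n1 stuck-at-0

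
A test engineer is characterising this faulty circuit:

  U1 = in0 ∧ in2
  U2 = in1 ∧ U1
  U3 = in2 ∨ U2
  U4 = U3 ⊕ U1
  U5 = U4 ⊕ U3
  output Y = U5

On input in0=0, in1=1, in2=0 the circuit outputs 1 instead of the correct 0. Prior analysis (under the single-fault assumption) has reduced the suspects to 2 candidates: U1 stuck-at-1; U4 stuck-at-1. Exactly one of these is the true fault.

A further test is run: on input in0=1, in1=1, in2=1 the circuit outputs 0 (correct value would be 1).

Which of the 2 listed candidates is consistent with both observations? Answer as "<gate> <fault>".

Evaluate each candidate on input in0=1, in1=1, in2=1:
  U1 stuck-at-1: U1=1 [stuck-at-1], U2=1, U3=1, U4=0, U5=1 → 1 — eliminated
  U4 stuck-at-1: U1=1, U2=1, U3=1, U4=1 [stuck-at-1], U5=0 → 0 — matches
Only U4 stuck-at-1 reproduces the observed 0.

U4 stuck-at-1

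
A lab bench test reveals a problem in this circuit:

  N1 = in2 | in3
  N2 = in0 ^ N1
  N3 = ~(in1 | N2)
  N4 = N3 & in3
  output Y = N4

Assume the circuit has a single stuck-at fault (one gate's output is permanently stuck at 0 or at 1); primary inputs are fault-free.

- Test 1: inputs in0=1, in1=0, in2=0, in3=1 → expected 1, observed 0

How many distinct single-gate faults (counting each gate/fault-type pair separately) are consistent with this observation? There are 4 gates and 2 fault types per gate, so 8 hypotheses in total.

Fault-free: N1=1, N2=0, N3=1, N4=1 → 1. Observed 0.
  N1 stuck-at-0: output 0 ✓
  N1 stuck-at-1: output 1 ✗
  N2 stuck-at-0: output 1 ✗
  N2 stuck-at-1: output 0 ✓
  N3 stuck-at-0: output 0 ✓
  N3 stuck-at-1: output 1 ✗
  N4 stuck-at-0: output 0 ✓
  N4 stuck-at-1: output 1 ✗
Consistent faults: {N1 stuck-at-0, N2 stuck-at-1, N3 stuck-at-0, N4 stuck-at-0} — 4 in all.

4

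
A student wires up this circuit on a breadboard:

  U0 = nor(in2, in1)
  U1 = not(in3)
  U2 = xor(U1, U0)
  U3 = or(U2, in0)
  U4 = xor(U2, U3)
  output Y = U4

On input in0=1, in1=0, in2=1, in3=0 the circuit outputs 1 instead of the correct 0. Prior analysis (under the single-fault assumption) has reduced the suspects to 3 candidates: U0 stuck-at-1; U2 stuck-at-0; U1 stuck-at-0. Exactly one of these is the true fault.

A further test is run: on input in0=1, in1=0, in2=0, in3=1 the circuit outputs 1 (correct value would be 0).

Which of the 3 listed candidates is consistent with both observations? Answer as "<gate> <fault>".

Evaluate each candidate on input in0=1, in1=0, in2=0, in3=1:
  U0 stuck-at-1: U0=1 [stuck-at-1], U1=0, U2=1, U3=1, U4=0 → 0 — eliminated
  U2 stuck-at-0: U0=1, U1=0, U2=0 [stuck-at-0], U3=1, U4=1 → 1 — matches
  U1 stuck-at-0: U0=1, U1=0 [stuck-at-0], U2=1, U3=1, U4=0 → 0 — eliminated
Only U2 stuck-at-0 reproduces the observed 1.

U2 stuck-at-0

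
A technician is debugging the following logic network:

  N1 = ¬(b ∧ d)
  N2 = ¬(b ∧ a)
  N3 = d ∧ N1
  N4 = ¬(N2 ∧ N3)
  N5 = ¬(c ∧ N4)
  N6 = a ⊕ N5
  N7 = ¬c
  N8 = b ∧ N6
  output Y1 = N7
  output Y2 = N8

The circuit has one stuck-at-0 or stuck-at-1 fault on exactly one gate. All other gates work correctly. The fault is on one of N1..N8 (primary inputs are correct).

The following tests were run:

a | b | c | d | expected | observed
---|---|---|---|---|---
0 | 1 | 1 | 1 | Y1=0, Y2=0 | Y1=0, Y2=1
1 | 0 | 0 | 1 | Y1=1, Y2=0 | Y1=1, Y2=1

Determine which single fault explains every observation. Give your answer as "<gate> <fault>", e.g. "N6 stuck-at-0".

Fault-free values for test 1 (a=0, b=1, c=1, d=1): N1=0, N2=1, N3=0, N4=1, N5=0, N6=0, N7=0, N8=0, giving Y1=0, Y2=0. Observed Y1=0, Y2=1.
Test 1: faults giving observed Y1=0, Y2=1 are {N1 stuck-at-1, N3 stuck-at-1, N4 stuck-at-0, N5 stuck-at-1, N6 stuck-at-1, N8 stuck-at-1}.
Test 2 (a=1, b=0, c=0, d=1): fault-free N1=1, N2=1, N3=1, N4=0, N5=1, N6=0, N7=1, N8=0 → Y1=1, Y2=0; observed Y1=1, Y2=1. Eliminates N1 stuck-at-1, N3 stuck-at-1, N4 stuck-at-0, N5 stuck-at-1, N6 stuck-at-1.
Only N8 stuck-at-1 is consistent with every test.

N8 stuck-at-1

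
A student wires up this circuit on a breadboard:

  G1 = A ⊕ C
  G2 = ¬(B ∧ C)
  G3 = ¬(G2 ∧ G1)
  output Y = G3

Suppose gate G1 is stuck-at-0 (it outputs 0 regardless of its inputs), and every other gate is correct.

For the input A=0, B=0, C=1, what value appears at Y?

1

Propagate with G1 forced: G1=0 [stuck-at-0], G2=1, G3=1.
So Y = 1. (Without the fault it would be 0.)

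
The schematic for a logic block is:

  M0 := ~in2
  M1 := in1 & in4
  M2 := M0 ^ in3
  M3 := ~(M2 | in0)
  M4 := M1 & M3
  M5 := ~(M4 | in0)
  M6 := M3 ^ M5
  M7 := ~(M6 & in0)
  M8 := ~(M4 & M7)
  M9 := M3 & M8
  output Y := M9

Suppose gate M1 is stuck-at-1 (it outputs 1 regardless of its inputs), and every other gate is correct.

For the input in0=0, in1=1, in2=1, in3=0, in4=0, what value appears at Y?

Propagate with M1 forced: M0=0, M1=1 [stuck-at-1], M2=0, M3=1, M4=1, M5=0, M6=1, M7=1, M8=0, M9=0.
So Y = 0. (Without the fault it would be 1.)

0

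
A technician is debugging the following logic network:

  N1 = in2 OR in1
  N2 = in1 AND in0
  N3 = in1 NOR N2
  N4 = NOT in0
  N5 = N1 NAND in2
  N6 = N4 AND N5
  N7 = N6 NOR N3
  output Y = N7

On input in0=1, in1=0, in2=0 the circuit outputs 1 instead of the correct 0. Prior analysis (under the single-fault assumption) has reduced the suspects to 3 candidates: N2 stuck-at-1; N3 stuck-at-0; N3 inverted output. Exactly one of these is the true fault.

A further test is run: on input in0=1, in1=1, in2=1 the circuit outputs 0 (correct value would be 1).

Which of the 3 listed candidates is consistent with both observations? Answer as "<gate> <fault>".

Evaluate each candidate on input in0=1, in1=1, in2=1:
  N2 stuck-at-1: N1=1, N2=1 [stuck-at-1], N3=0, N4=0, N5=0, N6=0, N7=1 → 1 — eliminated
  N3 stuck-at-0: N1=1, N2=1, N3=0 [stuck-at-0], N4=0, N5=0, N6=0, N7=1 → 1 — eliminated
  N3 inverted output: N1=1, N2=1, N3=1 [inverted output], N4=0, N5=0, N6=0, N7=0 → 0 — matches
Only N3 inverted output reproduces the observed 0.

N3 inverted output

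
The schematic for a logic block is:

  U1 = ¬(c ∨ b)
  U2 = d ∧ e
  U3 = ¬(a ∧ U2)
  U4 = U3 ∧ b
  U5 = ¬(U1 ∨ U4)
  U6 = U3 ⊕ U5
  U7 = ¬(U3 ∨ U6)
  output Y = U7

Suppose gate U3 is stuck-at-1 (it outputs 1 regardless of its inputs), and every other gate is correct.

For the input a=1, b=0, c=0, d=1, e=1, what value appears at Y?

0

Propagate with U3 forced: U1=1, U2=1, U3=1 [stuck-at-1], U4=0, U5=0, U6=1, U7=0.
So Y = 0. (Without the fault it would be 1.)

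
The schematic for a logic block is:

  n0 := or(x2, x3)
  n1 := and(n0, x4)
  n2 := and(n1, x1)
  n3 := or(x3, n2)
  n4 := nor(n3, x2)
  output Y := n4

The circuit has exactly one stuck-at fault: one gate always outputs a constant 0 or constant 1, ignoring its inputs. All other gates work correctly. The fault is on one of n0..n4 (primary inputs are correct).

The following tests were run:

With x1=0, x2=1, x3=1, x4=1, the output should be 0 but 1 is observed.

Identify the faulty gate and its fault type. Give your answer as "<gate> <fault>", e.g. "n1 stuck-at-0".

n4 stuck-at-1

Fault-free values for test 1 (x1=0, x2=1, x3=1, x4=1): n0=1, n1=1, n2=0, n3=1, n4=0, giving Y=0. Observed 1.
Test 1: faults giving observed 1 are {n4 stuck-at-1}.
Only n4 stuck-at-1 is consistent with every test.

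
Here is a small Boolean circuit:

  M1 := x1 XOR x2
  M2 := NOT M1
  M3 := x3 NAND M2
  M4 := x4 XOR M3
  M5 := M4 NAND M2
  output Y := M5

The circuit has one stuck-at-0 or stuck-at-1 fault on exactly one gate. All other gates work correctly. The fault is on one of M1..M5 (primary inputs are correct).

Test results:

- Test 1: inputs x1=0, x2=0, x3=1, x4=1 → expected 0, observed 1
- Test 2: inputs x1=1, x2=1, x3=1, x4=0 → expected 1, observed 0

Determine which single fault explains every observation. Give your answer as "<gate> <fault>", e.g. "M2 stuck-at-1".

Fault-free values for test 1 (x1=0, x2=0, x3=1, x4=1): M1=0, M2=1, M3=0, M4=1, M5=0, giving Y=0. Observed 1.
Test 1: faults giving observed 1 are {M1 stuck-at-1, M2 stuck-at-0, M3 stuck-at-1, M4 stuck-at-0, M5 stuck-at-1}.
Test 2 (x1=1, x2=1, x3=1, x4=0): fault-free M1=0, M2=1, M3=0, M4=0, M5=1 → 1; observed 0. Eliminates M1 stuck-at-1, M2 stuck-at-0, M4 stuck-at-0, M5 stuck-at-1.
Only M3 stuck-at-1 is consistent with every test.

M3 stuck-at-1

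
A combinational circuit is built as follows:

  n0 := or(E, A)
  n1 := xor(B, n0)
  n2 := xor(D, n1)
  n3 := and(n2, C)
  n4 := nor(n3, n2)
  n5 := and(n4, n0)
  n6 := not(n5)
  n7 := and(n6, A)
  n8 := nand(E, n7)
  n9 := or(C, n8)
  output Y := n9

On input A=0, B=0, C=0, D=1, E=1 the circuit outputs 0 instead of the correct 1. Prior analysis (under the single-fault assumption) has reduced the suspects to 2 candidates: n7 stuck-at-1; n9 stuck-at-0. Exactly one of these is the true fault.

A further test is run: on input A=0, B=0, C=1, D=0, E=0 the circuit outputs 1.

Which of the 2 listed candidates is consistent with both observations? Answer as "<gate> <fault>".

Evaluate each candidate on input A=0, B=0, C=1, D=0, E=0:
  n7 stuck-at-1: n0=0, n1=0, n2=0, n3=0, n4=1, n5=0, n6=1, n7=1 [stuck-at-1], n8=1, n9=1 → 1 — matches
  n9 stuck-at-0: n0=0, n1=0, n2=0, n3=0, n4=1, n5=0, n6=1, n7=0, n8=1, n9=0 [stuck-at-0] → 0 — eliminated
Only n7 stuck-at-1 reproduces the observed 1.

n7 stuck-at-1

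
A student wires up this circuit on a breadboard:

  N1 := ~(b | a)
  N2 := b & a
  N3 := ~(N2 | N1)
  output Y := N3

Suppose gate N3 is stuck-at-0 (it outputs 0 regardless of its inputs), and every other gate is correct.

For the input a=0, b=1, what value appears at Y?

Propagate with N3 forced: N1=0, N2=0, N3=0 [stuck-at-0].
So Y = 0. (Without the fault it would be 1.)

0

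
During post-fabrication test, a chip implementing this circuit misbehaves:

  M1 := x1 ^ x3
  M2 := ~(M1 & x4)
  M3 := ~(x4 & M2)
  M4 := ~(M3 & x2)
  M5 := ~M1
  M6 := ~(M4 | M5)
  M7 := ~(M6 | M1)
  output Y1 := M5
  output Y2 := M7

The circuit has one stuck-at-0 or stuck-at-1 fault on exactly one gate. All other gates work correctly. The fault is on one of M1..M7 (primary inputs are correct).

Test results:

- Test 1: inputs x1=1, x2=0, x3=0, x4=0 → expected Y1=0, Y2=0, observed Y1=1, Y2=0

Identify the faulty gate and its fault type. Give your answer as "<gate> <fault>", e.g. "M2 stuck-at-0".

M5 stuck-at-1

Fault-free values for test 1 (x1=1, x2=0, x3=0, x4=0): M1=1, M2=1, M3=1, M4=1, M5=0, M6=0, M7=0, giving Y1=0, Y2=0. Observed Y1=1, Y2=0.
Test 1: faults giving observed Y1=1, Y2=0 are {M5 stuck-at-1}.
Only M5 stuck-at-1 is consistent with every test.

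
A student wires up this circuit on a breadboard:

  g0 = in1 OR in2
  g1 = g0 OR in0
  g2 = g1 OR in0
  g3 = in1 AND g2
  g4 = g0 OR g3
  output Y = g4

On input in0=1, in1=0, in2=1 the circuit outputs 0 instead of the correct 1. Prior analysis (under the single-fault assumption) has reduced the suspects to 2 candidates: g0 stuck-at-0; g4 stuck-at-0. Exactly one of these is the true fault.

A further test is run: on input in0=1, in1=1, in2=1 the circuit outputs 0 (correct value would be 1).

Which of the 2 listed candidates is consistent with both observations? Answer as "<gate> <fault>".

g4 stuck-at-0

Evaluate each candidate on input in0=1, in1=1, in2=1:
  g0 stuck-at-0: g0=0 [stuck-at-0], g1=1, g2=1, g3=1, g4=1 → 1 — eliminated
  g4 stuck-at-0: g0=1, g1=1, g2=1, g3=1, g4=0 [stuck-at-0] → 0 — matches
Only g4 stuck-at-0 reproduces the observed 0.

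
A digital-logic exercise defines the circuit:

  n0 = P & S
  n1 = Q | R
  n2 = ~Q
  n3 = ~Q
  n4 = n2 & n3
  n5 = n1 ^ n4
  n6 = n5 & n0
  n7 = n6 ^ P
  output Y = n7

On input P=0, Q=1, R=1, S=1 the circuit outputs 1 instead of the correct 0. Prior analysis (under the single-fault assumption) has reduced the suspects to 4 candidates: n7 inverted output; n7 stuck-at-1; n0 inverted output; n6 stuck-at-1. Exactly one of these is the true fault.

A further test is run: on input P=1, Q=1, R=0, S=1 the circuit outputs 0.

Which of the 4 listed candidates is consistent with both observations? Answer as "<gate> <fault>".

Evaluate each candidate on input P=1, Q=1, R=0, S=1:
  n7 inverted output: n0=1, n1=1, n2=0, n3=0, n4=0, n5=1, n6=1, n7=1 [inverted output] → 1 — eliminated
  n7 stuck-at-1: n0=1, n1=1, n2=0, n3=0, n4=0, n5=1, n6=1, n7=1 [stuck-at-1] → 1 — eliminated
  n0 inverted output: n0=0 [inverted output], n1=1, n2=0, n3=0, n4=0, n5=1, n6=0, n7=1 → 1 — eliminated
  n6 stuck-at-1: n0=1, n1=1, n2=0, n3=0, n4=0, n5=1, n6=1 [stuck-at-1], n7=0 → 0 — matches
Only n6 stuck-at-1 reproduces the observed 0.

n6 stuck-at-1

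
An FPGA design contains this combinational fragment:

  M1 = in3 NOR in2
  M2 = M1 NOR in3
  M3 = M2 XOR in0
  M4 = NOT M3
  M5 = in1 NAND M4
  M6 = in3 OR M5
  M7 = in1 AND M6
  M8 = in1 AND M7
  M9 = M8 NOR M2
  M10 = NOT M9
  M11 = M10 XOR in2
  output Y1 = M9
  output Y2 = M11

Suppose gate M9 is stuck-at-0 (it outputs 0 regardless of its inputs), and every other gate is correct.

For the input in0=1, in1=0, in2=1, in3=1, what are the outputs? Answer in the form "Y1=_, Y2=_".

Y1=0, Y2=0

Propagate with M9 forced: M1=0, M2=0, M3=1, M4=0, M5=1, M6=1, M7=0, M8=0, M9=0 [stuck-at-0], M10=1, M11=0.
So the outputs are Y1=0, Y2=0. (Without the fault they would be Y1=1, Y2=1.)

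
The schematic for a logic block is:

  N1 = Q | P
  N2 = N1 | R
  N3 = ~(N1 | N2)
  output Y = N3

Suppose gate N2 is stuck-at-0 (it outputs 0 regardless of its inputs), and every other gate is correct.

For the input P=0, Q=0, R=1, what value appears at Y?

1

Propagate with N2 forced: N1=0, N2=0 [stuck-at-0], N3=1.
So Y = 1. (Without the fault it would be 0.)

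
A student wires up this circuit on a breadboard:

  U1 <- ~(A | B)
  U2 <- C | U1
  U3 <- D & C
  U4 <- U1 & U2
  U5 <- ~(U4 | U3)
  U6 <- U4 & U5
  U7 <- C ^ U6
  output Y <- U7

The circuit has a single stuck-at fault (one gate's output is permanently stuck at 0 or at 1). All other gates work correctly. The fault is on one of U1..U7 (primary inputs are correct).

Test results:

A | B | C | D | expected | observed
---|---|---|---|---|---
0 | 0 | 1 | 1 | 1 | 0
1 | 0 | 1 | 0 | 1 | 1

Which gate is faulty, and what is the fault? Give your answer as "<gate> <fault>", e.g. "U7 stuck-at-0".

Fault-free values for test 1 (A=0, B=0, C=1, D=1): U1=1, U2=1, U3=1, U4=1, U5=0, U6=0, U7=1, giving Y=1. Observed 0.
Test 1: faults giving observed 0 are {U5 stuck-at-1, U6 stuck-at-1, U7 stuck-at-0}.
Test 2 (A=1, B=0, C=1, D=0): fault-free U1=0, U2=1, U3=0, U4=0, U5=1, U6=0, U7=1 → 1; observed 1. Eliminates U6 stuck-at-1, U7 stuck-at-0.
Only U5 stuck-at-1 is consistent with every test.

U5 stuck-at-1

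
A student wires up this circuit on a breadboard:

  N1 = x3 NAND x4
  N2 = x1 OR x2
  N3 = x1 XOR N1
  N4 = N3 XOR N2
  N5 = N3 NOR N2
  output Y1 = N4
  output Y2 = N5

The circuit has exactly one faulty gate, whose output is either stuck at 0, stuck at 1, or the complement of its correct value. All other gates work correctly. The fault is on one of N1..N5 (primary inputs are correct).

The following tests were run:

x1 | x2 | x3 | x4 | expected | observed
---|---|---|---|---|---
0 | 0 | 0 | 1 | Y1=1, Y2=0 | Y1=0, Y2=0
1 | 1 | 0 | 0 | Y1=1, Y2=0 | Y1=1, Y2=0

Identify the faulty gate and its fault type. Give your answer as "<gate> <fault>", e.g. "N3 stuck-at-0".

N2 stuck-at-1

Fault-free values for test 1 (x1=0, x2=0, x3=0, x4=1): N1=1, N2=0, N3=1, N4=1, N5=0, giving Y1=1, Y2=0. Observed Y1=0, Y2=0.
Test 1: faults giving observed Y1=0, Y2=0 are {N2 stuck-at-1, N2 inverted output, N4 stuck-at-0, N4 inverted output}.
Test 2 (x1=1, x2=1, x3=0, x4=0): fault-free N1=1, N2=1, N3=0, N4=1, N5=0 → Y1=1, Y2=0; observed Y1=1, Y2=0. Eliminates N2 inverted output, N4 stuck-at-0, N4 inverted output.
Only N2 stuck-at-1 is consistent with every test.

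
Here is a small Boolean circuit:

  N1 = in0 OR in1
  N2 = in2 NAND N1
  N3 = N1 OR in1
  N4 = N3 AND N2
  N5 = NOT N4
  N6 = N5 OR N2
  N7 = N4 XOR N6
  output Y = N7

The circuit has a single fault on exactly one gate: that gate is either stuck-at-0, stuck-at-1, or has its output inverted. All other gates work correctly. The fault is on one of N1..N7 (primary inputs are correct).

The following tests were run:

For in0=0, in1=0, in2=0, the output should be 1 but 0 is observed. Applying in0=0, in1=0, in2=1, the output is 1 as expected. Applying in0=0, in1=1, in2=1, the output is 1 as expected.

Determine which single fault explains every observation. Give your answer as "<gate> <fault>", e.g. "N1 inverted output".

N1 stuck-at-1

Fault-free values for test 1 (in0=0, in1=0, in2=0): N1=0, N2=1, N3=0, N4=0, N5=1, N6=1, N7=1, giving Y=1. Observed 0.
Test 1: faults giving observed 0 are {N1 stuck-at-1, N1 inverted output, N3 stuck-at-1, N3 inverted output, N4 stuck-at-1, N4 inverted output, N6 stuck-at-0, N6 inverted output, N7 stuck-at-0, N7 inverted output}.
Test 2 (in0=0, in1=0, in2=1): fault-free N1=0, N2=1, N3=0, N4=0, N5=1, N6=1, N7=1 → 1; observed 1. Eliminates N3 stuck-at-1, N3 inverted output, N4 stuck-at-1, N4 inverted output, N6 stuck-at-0, N6 inverted output, N7 stuck-at-0, N7 inverted output.
Test 3 (in0=0, in1=1, in2=1): fault-free N1=1, N2=0, N3=1, N4=0, N5=1, N6=1, N7=1 → 1; observed 1. Eliminates N1 inverted output.
Only N1 stuck-at-1 is consistent with every test.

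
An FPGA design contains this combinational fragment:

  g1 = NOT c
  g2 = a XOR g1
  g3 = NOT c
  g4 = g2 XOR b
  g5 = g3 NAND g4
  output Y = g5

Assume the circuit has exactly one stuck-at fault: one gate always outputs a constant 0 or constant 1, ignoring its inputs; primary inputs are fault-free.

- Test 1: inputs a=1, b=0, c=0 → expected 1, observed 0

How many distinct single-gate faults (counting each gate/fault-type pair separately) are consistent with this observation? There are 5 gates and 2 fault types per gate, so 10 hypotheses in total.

4

Fault-free: g1=1, g2=0, g3=1, g4=0, g5=1 → 1. Observed 0.
  g1 stuck-at-0: output 0 ✓
  g1 stuck-at-1: output 1 ✗
  g2 stuck-at-0: output 1 ✗
  g2 stuck-at-1: output 0 ✓
  g3 stuck-at-0: output 1 ✗
  g3 stuck-at-1: output 1 ✗
  g4 stuck-at-0: output 1 ✗
  g4 stuck-at-1: output 0 ✓
  g5 stuck-at-0: output 0 ✓
  g5 stuck-at-1: output 1 ✗
Consistent faults: {g1 stuck-at-0, g2 stuck-at-1, g4 stuck-at-1, g5 stuck-at-0} — 4 in all.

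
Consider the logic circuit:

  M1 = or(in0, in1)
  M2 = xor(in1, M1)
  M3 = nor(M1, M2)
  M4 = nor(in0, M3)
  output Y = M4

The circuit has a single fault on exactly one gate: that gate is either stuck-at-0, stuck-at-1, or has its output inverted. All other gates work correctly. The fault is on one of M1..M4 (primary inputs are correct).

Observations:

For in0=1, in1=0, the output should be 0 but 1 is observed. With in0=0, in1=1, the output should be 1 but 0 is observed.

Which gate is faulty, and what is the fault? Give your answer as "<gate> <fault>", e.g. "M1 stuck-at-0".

Fault-free values for test 1 (in0=1, in1=0): M1=1, M2=1, M3=0, M4=0, giving Y=0. Observed 1.
Test 1: faults giving observed 1 are {M4 stuck-at-1, M4 inverted output}.
Test 2 (in0=0, in1=1): fault-free M1=1, M2=0, M3=0, M4=1 → 1; observed 0. Eliminates M4 stuck-at-1.
Only M4 inverted output is consistent with every test.

M4 inverted output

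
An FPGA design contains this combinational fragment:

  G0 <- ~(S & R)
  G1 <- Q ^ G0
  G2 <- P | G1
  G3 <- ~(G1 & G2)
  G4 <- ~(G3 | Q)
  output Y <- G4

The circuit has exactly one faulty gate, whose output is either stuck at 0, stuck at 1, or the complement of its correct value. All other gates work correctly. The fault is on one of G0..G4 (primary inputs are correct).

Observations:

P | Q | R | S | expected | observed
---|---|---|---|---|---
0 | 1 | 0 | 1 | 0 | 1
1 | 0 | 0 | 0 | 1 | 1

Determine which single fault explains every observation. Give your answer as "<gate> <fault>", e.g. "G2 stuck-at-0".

Fault-free values for test 1 (P=0, Q=1, R=0, S=1): G0=1, G1=0, G2=0, G3=1, G4=0, giving Y=0. Observed 1.
Test 1: faults giving observed 1 are {G4 stuck-at-1, G4 inverted output}.
Test 2 (P=1, Q=0, R=0, S=0): fault-free G0=1, G1=1, G2=1, G3=0, G4=1 → 1; observed 1. Eliminates G4 inverted output.
Only G4 stuck-at-1 is consistent with every test.

G4 stuck-at-1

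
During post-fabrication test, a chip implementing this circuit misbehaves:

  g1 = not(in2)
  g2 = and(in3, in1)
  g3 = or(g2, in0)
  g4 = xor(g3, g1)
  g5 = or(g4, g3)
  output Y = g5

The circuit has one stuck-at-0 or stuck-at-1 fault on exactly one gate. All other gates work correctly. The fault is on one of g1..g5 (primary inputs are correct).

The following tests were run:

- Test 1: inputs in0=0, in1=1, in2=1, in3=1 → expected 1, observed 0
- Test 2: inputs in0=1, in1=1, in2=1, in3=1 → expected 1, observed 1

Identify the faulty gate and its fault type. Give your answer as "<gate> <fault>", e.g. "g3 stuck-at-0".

Fault-free values for test 1 (in0=0, in1=1, in2=1, in3=1): g1=0, g2=1, g3=1, g4=1, g5=1, giving Y=1. Observed 0.
Test 1: faults giving observed 0 are {g2 stuck-at-0, g3 stuck-at-0, g5 stuck-at-0}.
Test 2 (in0=1, in1=1, in2=1, in3=1): fault-free g1=0, g2=1, g3=1, g4=1, g5=1 → 1; observed 1. Eliminates g3 stuck-at-0, g5 stuck-at-0.
Only g2 stuck-at-0 is consistent with every test.

g2 stuck-at-0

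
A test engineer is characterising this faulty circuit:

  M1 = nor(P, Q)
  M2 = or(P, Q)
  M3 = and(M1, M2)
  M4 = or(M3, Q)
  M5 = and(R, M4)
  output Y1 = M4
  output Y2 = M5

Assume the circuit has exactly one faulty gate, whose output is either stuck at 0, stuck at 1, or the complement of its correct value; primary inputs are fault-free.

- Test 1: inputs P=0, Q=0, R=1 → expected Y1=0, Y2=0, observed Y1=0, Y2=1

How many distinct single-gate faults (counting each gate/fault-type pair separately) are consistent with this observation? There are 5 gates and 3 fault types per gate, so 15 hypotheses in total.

Fault-free: M1=1, M2=0, M3=0, M4=0, M5=0 → Y1=0, Y2=0. Observed Y1=0, Y2=1.
  M1: none of the 3 fault types match ✗
  M2: none of the 3 fault types match ✗
  M3: none of the 3 fault types match ✗
  M4: none of the 3 fault types match ✗
  M5: stuck-at-1, inverted output ✓; others ✗
Consistent faults: {M5 stuck-at-1, M5 inverted output} — 2 in all.

2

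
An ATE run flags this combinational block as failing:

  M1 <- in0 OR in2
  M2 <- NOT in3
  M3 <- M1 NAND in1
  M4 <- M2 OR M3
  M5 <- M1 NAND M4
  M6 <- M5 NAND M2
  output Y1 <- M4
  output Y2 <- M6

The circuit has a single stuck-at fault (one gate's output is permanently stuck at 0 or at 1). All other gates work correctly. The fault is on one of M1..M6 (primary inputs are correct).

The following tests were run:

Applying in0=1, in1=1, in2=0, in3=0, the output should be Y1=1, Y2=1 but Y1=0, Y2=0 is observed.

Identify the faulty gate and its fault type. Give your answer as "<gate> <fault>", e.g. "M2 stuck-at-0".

M4 stuck-at-0

Fault-free values for test 1 (in0=1, in1=1, in2=0, in3=0): M1=1, M2=1, M3=0, M4=1, M5=0, M6=1, giving Y1=1, Y2=1. Observed Y1=0, Y2=0.
Test 1: faults giving observed Y1=0, Y2=0 are {M4 stuck-at-0}.
Only M4 stuck-at-0 is consistent with every test.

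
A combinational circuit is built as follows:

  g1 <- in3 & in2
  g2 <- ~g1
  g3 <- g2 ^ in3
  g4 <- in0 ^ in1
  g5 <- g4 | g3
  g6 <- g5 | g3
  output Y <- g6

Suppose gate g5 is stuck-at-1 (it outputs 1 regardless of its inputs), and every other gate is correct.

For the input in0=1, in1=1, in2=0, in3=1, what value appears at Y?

Propagate with g5 forced: g1=0, g2=1, g3=0, g4=0, g5=1 [stuck-at-1], g6=1.
So Y = 1. (Without the fault it would be 0.)

1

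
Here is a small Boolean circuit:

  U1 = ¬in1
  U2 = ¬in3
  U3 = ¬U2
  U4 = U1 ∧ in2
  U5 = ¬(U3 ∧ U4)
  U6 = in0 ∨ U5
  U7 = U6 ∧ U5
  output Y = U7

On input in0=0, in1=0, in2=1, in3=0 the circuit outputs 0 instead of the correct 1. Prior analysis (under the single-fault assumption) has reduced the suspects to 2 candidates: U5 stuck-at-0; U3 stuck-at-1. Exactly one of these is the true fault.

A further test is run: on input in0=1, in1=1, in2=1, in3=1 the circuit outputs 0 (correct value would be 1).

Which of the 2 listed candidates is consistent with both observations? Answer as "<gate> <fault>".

Evaluate each candidate on input in0=1, in1=1, in2=1, in3=1:
  U5 stuck-at-0: U1=0, U2=0, U3=1, U4=0, U5=0 [stuck-at-0], U6=1, U7=0 → 0 — matches
  U3 stuck-at-1: U1=0, U2=0, U3=1 [stuck-at-1], U4=0, U5=1, U6=1, U7=1 → 1 — eliminated
Only U5 stuck-at-0 reproduces the observed 0.

U5 stuck-at-0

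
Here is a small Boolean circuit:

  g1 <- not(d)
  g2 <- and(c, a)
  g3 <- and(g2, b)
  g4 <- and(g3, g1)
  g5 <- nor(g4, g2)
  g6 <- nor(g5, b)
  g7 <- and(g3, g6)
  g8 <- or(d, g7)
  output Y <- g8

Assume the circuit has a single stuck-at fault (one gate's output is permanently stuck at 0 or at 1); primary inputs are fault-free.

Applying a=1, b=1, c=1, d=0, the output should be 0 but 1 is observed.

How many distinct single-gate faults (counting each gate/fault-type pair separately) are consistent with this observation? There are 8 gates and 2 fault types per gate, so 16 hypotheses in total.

3

Fault-free: g1=1, g2=1, g3=1, g4=1, g5=0, g6=0, g7=0, g8=0 → 0. Observed 1.
  g1: none of the 2 fault types match ✗
  g2: none of the 2 fault types match ✗
  g3: none of the 2 fault types match ✗
  g4: none of the 2 fault types match ✗
  g5: none of the 2 fault types match ✗
  g6: stuck-at-1 ✓; others ✗
  g7: stuck-at-1 ✓; others ✗
  g8: stuck-at-1 ✓; others ✗
Consistent faults: {g6 stuck-at-1, g7 stuck-at-1, g8 stuck-at-1} — 3 in all.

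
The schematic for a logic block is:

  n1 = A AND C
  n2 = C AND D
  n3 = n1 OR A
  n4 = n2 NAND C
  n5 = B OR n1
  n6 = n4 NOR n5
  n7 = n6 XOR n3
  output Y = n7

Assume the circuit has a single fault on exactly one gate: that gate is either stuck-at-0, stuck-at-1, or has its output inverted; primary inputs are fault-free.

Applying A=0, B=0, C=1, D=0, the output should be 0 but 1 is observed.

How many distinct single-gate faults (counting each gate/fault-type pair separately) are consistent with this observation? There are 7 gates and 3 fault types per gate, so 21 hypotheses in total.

12

Fault-free: n1=0, n2=0, n3=0, n4=1, n5=0, n6=0, n7=0 → 0. Observed 1.
  n1: stuck-at-1, inverted output ✓; others ✗
  n2: stuck-at-1, inverted output ✓; others ✗
  n3: stuck-at-1, inverted output ✓; others ✗
  n4: stuck-at-0, inverted output ✓; others ✗
  n5: none of the 3 fault types match ✗
  n6: stuck-at-1, inverted output ✓; others ✗
  n7: stuck-at-1, inverted output ✓; others ✗
Consistent faults: {n1 stuck-at-1, n1 inverted output, n2 stuck-at-1, n2 inverted output, n3 stuck-at-1, n3 inverted output, n4 stuck-at-0, n4 inverted output, n6 stuck-at-1, n6 inverted output, n7 stuck-at-1, n7 inverted output} — 12 in all.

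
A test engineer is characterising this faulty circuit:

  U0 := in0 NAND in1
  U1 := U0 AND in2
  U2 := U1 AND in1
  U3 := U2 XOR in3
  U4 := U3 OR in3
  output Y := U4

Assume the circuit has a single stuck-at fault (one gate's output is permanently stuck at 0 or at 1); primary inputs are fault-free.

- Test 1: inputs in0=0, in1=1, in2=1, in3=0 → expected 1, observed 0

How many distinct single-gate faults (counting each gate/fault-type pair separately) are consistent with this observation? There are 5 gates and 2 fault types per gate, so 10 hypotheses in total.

5

Fault-free: U0=1, U1=1, U2=1, U3=1, U4=1 → 1. Observed 0.
  U0 stuck-at-0: output 0 ✓
  U0 stuck-at-1: output 1 ✗
  U1 stuck-at-0: output 0 ✓
  U1 stuck-at-1: output 1 ✗
  U2 stuck-at-0: output 0 ✓
  U2 stuck-at-1: output 1 ✗
  U3 stuck-at-0: output 0 ✓
  U3 stuck-at-1: output 1 ✗
  U4 stuck-at-0: output 0 ✓
  U4 stuck-at-1: output 1 ✗
Consistent faults: {U0 stuck-at-0, U1 stuck-at-0, U2 stuck-at-0, U3 stuck-at-0, U4 stuck-at-0} — 5 in all.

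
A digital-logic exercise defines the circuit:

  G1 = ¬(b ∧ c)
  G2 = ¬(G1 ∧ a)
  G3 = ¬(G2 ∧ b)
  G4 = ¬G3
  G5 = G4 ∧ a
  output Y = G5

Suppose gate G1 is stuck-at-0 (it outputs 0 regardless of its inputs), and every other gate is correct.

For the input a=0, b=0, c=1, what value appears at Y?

Propagate with G1 forced: G1=0 [stuck-at-0], G2=1, G3=1, G4=0, G5=0.
So Y = 0. (Same as the fault-free value — the fault is masked on this input.)

0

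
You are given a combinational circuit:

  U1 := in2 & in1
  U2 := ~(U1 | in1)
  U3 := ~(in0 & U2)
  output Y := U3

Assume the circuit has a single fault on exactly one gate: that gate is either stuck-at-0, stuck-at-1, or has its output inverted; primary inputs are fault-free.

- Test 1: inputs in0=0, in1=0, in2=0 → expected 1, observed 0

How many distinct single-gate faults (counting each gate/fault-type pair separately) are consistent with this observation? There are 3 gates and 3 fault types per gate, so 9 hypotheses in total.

2

Fault-free: U1=0, U2=1, U3=1 → 1. Observed 0.
  U1 stuck-at-0: output 1 ✗
  U1 stuck-at-1: output 1 ✗
  U1 inverted output: output 1 ✗
  U2 stuck-at-0: output 1 ✗
  U2 stuck-at-1: output 1 ✗
  U2 inverted output: output 1 ✗
  U3 stuck-at-0: output 0 ✓
  U3 stuck-at-1: output 1 ✗
  U3 inverted output: output 0 ✓
Consistent faults: {U3 stuck-at-0, U3 inverted output} — 2 in all.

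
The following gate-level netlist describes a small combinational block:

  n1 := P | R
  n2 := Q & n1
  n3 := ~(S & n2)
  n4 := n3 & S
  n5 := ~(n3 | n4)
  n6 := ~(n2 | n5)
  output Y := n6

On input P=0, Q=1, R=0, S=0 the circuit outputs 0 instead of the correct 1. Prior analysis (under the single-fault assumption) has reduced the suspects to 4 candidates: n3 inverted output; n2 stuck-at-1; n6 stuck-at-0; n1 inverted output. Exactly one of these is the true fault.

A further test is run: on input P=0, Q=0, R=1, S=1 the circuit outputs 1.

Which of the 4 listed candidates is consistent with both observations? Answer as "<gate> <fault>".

Evaluate each candidate on input P=0, Q=0, R=1, S=1:
  n3 inverted output: n1=1, n2=0, n3=0 [inverted output], n4=0, n5=1, n6=0 → 0 — eliminated
  n2 stuck-at-1: n1=1, n2=1 [stuck-at-1], n3=0, n4=0, n5=1, n6=0 → 0 — eliminated
  n6 stuck-at-0: n1=1, n2=0, n3=1, n4=1, n5=0, n6=0 [stuck-at-0] → 0 — eliminated
  n1 inverted output: n1=0 [inverted output], n2=0, n3=1, n4=1, n5=0, n6=1 → 1 — matches
Only n1 inverted output reproduces the observed 1.

n1 inverted output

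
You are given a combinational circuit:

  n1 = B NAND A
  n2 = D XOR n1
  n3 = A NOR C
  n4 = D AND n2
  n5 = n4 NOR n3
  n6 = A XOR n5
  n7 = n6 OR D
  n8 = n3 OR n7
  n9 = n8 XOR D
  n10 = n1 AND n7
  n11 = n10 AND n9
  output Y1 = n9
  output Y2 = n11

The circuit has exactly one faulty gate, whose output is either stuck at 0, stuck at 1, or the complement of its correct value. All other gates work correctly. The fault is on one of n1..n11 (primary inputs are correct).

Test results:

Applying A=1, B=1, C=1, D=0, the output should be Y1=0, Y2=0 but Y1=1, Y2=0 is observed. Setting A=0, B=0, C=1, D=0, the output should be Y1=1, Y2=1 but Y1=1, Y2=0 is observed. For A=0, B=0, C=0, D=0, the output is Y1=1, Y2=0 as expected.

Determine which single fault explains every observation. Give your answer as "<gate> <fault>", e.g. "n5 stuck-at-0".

n3 stuck-at-1

Fault-free values for test 1 (A=1, B=1, C=1, D=0): n1=0, n2=0, n3=0, n4=0, n5=1, n6=0, n7=0, n8=0, n9=0, n10=0, n11=0, giving Y1=0, Y2=0. Observed Y1=1, Y2=0.
Test 1: faults giving observed Y1=1, Y2=0 are {n3 stuck-at-1, n3 inverted output, n4 stuck-at-1, n4 inverted output, n5 stuck-at-0, n5 inverted output, n6 stuck-at-1, n6 inverted output, n7 stuck-at-1, n7 inverted output, n8 stuck-at-1, n8 inverted output, n9 stuck-at-1, n9 inverted output}.
Test 2 (A=0, B=0, C=1, D=0): fault-free n1=1, n2=1, n3=0, n4=0, n5=1, n6=1, n7=1, n8=1, n9=1, n10=1, n11=1 → Y1=1, Y2=1; observed Y1=1, Y2=0. Eliminates n4 stuck-at-1, n4 inverted output, n5 stuck-at-0, n5 inverted output, n6 stuck-at-1, n6 inverted output, n7 stuck-at-1, n7 inverted output, n8 stuck-at-1, n8 inverted output, n9 stuck-at-1, n9 inverted output.
Test 3 (A=0, B=0, C=0, D=0): fault-free n1=1, n2=1, n3=1, n4=0, n5=0, n6=0, n7=0, n8=1, n9=1, n10=0, n11=0 → Y1=1, Y2=0; observed Y1=1, Y2=0. Eliminates n3 inverted output.
Only n3 stuck-at-1 is consistent with every test.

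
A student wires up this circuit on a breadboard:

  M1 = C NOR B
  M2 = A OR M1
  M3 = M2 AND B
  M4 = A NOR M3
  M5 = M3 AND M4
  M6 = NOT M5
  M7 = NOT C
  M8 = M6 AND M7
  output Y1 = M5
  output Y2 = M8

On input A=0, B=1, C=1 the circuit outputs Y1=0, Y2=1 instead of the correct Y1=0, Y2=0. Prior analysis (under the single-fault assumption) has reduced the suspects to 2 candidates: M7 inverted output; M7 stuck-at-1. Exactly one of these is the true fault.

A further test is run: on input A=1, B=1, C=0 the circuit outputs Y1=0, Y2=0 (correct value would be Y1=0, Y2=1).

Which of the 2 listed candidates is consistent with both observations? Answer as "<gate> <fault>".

Evaluate each candidate on input A=1, B=1, C=0:
  M7 inverted output: M1=0, M2=1, M3=1, M4=0, M5=0, M6=1, M7=0 [inverted output], M8=0 → Y1=0, Y2=0 — matches
  M7 stuck-at-1: M1=0, M2=1, M3=1, M4=0, M5=0, M6=1, M7=1 [stuck-at-1], M8=1 → Y1=0, Y2=1 — eliminated
Only M7 inverted output reproduces the observed Y1=0, Y2=0.

M7 inverted output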